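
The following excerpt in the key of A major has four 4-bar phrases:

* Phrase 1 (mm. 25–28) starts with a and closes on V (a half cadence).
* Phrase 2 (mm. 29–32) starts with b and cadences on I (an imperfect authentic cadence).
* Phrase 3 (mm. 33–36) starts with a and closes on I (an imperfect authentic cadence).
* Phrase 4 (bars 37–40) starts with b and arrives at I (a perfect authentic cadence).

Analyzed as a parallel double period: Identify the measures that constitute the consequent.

measures 33–40

In a double period the four phrases pair into a large antecedent (phrases 1–2, ending imperfect authentic cadence) and a large consequent (phrases 3–4, ending perfect authentic cadence). The consequent spans mm. 33–40.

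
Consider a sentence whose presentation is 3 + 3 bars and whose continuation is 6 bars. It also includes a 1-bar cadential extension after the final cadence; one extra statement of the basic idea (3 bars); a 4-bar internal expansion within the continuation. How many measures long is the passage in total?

20 measures

Basic sentence: 3 + 3 + 6 = 12 bars.
12 (basic form) + 1 (cadential extension) + 3 (extra statement) + 4 (internal expansion) = 20.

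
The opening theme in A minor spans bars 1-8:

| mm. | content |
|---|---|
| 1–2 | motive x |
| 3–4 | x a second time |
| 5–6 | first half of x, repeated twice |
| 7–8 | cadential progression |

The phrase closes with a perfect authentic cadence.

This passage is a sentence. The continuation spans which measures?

measures 5–8

After the presentation (mm. 1–4), the continuation covers the fragmentation through the cadence: bars 5-8.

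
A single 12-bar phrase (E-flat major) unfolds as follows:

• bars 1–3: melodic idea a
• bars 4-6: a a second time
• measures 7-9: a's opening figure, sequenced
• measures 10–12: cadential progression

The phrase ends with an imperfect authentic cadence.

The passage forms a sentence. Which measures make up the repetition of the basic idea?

The presentation of a sentence is the basic idea (bars 1-3) plus its repetition (bars 4–6); the repetition of the basic idea is therefore mm. 4–6.

measures 4–6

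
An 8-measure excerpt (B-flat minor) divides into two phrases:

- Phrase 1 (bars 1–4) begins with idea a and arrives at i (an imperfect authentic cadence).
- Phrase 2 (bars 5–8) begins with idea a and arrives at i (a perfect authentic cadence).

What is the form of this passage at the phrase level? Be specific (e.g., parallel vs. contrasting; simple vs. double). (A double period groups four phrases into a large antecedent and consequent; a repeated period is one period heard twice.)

parallel period

Phrase 1 ends with an imperfect authentic cadence (weaker) and phrase 2 with a perfect authentic cadence (stronger): antecedent + consequent = a period.
The two phrases open with the same material (a / a), so the period is parallel.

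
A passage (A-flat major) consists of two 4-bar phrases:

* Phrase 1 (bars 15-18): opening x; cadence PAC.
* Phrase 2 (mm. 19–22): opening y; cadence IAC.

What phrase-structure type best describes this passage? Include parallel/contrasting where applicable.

The second phrase closes with an imperfect authentic cadence, which is not stronger than the first phrase's perfect authentic cadence; without a weak→strong cadential pair there is no antecedent–consequent relationship, so this is a phrase group rather than a period.

phrase group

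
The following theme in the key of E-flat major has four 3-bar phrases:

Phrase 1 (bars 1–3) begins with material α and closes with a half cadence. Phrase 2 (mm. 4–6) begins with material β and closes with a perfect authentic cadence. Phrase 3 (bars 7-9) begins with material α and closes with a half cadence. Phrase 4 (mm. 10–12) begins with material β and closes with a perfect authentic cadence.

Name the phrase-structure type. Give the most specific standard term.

repeated period

The cadence pattern HC–PAC–HC–PAC is weak–strong twice, and phrases 3–4 restate phrases 1–2: a period heard twice, not a double period (which would end weakly at phrase 2).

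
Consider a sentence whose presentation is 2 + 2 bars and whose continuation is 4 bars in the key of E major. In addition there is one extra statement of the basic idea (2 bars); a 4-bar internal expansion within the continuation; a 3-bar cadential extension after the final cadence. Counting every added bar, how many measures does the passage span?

17 measures

Basic sentence: 2 + 2 + 4 = 8 bars.
8 (basic form) + 2 (extra statement) + 4 (internal expansion) + 3 (cadential extension) = 17.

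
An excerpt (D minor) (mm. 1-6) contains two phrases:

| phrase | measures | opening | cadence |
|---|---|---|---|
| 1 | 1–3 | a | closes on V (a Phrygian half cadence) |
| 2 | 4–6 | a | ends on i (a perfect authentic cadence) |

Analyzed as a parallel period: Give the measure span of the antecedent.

measures 1–3

The antecedent is the phrase ending with the weaker cadence (Phrygian half cadence, phrase 1) and the consequent the one ending more conclusively (perfect authentic cadence, phrase 2); the antecedent is bars 1–3.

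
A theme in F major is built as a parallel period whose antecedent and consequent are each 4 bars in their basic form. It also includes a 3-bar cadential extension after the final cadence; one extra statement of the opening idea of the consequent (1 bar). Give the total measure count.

12 measures

Basic parallel period: 4 + 4 = 8 bars.
8 (basic form) + 3 (cadential extension) + 1 (extra statement) = 12.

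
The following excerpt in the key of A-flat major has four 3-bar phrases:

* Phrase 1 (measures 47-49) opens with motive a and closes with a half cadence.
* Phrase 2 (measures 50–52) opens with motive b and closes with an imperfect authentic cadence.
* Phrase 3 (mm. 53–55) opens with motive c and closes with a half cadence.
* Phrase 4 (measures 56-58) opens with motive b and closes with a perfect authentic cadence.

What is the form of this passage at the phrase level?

contrasting double period

Four phrases in two halves: the first half (bars 47–52) ends with an imperfect authentic cadence, the second (bars 53–58) with a perfect authentic cadence — a large antecedent–consequent pair, i.e. a double period.
Phrase 3 begins with different material from phrase 1, making it contrasting.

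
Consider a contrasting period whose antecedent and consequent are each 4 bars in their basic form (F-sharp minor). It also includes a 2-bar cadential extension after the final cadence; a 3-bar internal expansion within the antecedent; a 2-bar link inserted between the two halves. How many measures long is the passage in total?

15 measures

Basic contrasting period: 4 + 4 = 8 bars.
8 (basic form) + 2 (cadential extension) + 3 (internal expansion) + 2 (link) = 15.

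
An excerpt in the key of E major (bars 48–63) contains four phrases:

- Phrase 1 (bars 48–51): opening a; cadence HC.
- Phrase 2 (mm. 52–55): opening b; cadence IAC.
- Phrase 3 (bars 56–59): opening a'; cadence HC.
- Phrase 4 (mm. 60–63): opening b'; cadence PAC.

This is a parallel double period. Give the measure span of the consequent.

measures 56–63

In a double period the first pair of phrases (ending imperfect authentic cadence) is the large antecedent and the second pair (ending perfect authentic cadence) is the large consequent; the consequent is measures 56–63.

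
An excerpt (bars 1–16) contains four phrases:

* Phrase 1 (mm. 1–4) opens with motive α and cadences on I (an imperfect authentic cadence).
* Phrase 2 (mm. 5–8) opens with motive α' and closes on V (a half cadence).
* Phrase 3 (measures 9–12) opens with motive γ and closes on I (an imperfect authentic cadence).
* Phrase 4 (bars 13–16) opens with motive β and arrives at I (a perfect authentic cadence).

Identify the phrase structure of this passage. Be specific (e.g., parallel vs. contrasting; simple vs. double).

contrasting double period

Four phrases in two halves: the first half (bars 1–8) ends with a half cadence, the second (mm. 9–16) with a perfect authentic cadence — a large antecedent–consequent pair, i.e. a double period.
Phrase 3 begins with different material from phrase 1, making it contrasting.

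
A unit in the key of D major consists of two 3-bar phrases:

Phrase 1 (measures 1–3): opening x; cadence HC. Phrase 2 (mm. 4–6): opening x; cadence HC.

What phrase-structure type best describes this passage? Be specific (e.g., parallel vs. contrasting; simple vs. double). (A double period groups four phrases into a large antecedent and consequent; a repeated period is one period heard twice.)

Both phrases have the same opening (x) and the same cadence (half cadence): the second is a restatement, not a consequent, so this is a repeated phrase rather than a period.

repeated phrase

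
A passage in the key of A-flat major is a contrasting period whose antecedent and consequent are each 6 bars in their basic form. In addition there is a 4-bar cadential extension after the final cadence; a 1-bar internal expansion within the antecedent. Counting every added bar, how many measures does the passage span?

Basic contrasting period: 6 + 6 = 12 bars.
12 (basic form) + 4 (cadential extension) + 1 (internal expansion) = 17.

17 measures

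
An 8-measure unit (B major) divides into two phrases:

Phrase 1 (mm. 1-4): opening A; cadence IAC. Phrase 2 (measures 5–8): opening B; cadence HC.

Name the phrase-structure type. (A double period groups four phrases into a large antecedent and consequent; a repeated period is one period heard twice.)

phrase group

The second phrase closes with a half cadence, which is not stronger than the first phrase's imperfect authentic cadence; without a weak→strong cadential pair there is no antecedent–consequent relationship, so this is a phrase group rather than a period.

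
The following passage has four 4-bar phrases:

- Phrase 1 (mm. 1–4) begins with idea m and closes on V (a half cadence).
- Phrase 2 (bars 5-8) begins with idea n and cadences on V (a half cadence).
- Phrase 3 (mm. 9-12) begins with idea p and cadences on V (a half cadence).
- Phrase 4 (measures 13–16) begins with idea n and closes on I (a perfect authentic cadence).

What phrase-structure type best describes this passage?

Four phrases in two halves: the first half (measures 1–8) ends with a half cadence, the second (mm. 9–16) with a perfect authentic cadence — a large antecedent–consequent pair, i.e. a double period.
Phrase 3 begins with different material from phrase 1, making it contrasting.

contrasting double period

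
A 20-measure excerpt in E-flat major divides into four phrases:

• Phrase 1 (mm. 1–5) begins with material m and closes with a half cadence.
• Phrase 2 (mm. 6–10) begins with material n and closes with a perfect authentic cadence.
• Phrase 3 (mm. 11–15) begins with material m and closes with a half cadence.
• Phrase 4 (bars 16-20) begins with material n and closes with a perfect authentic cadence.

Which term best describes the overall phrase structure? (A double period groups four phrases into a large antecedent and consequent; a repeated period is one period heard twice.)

repeated period

The cadence pattern HC–PAC–HC–PAC is weak–strong twice, and phrases 3–4 restate phrases 1–2: a period heard twice, not a double period (which would end weakly at phrase 2).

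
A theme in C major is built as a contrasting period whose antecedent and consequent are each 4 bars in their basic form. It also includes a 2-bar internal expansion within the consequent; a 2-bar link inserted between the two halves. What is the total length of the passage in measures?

12 measures

Basic contrasting period: 4 + 4 = 8 bars.
8 (basic form) + 2 (internal expansion) + 2 (link) = 12.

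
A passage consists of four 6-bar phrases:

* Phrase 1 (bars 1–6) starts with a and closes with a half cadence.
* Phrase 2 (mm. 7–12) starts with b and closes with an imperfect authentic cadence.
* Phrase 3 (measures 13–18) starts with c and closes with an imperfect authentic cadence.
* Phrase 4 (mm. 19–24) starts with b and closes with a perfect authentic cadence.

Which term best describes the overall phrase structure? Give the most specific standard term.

contrasting double period

Four phrases in two halves: the first half (mm. 1-12) ends with an imperfect authentic cadence, the second (measures 13-24) with a perfect authentic cadence — a large antecedent–consequent pair, i.e. a double period.
Phrase 3 begins with different material from phrase 1, making it contrasting.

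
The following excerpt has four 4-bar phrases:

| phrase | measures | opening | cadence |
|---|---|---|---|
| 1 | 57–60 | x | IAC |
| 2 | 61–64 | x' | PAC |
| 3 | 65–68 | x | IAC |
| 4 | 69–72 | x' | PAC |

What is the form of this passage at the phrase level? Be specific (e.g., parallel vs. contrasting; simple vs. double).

The cadence pattern IAC–PAC–IAC–PAC is weak–strong twice, and phrases 3–4 restate phrases 1–2: a period heard twice, not a double period (which would end weakly at phrase 2).

repeated period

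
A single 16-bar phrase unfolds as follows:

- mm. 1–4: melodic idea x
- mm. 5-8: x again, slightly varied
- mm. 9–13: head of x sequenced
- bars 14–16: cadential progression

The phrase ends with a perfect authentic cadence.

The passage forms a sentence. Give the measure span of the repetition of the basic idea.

measures 5–8

The presentation of a sentence is the basic idea (mm. 1-4) plus its repetition (measures 5-8); the repetition of the basic idea is therefore mm. 5–8.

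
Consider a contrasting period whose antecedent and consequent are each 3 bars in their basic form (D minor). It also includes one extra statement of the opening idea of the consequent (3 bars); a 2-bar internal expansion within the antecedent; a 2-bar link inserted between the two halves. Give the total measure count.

Basic contrasting period: 3 + 3 = 6 bars.
6 (basic form) + 3 (extra statement) + 2 (internal expansion) + 2 (link) = 13.

13 measures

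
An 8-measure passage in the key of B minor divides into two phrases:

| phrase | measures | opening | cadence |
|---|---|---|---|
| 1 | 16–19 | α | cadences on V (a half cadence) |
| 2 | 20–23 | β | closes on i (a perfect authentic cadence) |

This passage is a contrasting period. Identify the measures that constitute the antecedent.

measures 16–19

The antecedent is the phrase ending with the weaker cadence (half cadence, phrase 1) and the consequent the one ending more conclusively (perfect authentic cadence, phrase 2); the antecedent is measures 16–19.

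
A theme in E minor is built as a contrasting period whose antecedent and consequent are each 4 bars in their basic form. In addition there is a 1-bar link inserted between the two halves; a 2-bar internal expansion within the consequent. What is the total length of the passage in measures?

Basic contrasting period: 4 + 4 = 8 bars.
8 (basic form) + 1 (link) + 2 (internal expansion) = 11.

11 measures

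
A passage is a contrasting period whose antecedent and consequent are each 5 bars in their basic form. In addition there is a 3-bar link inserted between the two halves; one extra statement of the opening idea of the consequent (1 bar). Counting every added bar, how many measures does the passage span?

Basic contrasting period: 5 + 5 = 10 bars.
10 (basic form) + 3 (link) + 1 (extra statement) = 14.

14 measures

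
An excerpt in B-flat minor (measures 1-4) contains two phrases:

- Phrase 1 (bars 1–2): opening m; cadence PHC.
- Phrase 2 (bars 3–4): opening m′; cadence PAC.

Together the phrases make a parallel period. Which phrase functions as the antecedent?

The phrase ending with the weaker cadence (Phrygian half cadence) is the antecedent; the one ending more conclusively (perfect authentic cadence) is the consequent. The antecedent is phrase 1.

phrase 1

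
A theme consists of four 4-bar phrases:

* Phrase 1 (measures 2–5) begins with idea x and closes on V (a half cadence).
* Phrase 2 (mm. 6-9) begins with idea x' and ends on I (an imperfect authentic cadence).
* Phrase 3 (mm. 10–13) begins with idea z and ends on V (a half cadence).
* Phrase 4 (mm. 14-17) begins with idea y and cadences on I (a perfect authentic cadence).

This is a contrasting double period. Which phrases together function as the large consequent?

In a double period the first pair of phrases (ending imperfect authentic cadence) is the large antecedent and the second pair (ending perfect authentic cadence) is the large consequent; the consequent is phrases 3 and 4.

phrases 3 and 4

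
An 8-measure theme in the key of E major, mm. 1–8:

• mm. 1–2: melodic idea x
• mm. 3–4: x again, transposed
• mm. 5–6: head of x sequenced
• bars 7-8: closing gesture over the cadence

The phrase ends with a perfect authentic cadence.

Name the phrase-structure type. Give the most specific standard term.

Basic idea (mm. 1–2) + its repetition (bars 3–4) form the presentation; fragmentation and cadence (mm. 5–8) form the continuation — the 8-bar whole is a sentence.

sentence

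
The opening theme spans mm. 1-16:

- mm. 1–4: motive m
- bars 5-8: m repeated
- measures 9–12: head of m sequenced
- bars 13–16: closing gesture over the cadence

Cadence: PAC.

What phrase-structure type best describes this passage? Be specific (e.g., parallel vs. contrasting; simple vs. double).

Basic idea (bars 1–4) + its repetition (mm. 5–8) form the presentation; fragmentation and cadence (mm. 9-16) form the continuation — the 16-bar whole is a sentence.

sentence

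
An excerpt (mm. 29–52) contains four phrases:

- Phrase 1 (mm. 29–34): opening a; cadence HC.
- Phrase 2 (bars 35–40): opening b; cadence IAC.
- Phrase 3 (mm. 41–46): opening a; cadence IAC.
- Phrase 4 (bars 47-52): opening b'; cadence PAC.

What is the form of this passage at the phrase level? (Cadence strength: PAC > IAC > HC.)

Four phrases in two halves: the first half (bars 29-40) ends with an imperfect authentic cadence, the second (mm. 41–52) with a perfect authentic cadence — a large antecedent–consequent pair, i.e. a double period.
Phrase 3 begins with the same material as phrase 1, making it parallel.

parallel double period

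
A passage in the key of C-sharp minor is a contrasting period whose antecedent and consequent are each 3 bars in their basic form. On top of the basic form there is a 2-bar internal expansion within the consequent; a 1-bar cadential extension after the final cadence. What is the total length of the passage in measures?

9 measures

Basic contrasting period: 3 + 3 = 6 bars.
6 (basic form) + 2 (internal expansion) + 1 (cadential extension) = 9.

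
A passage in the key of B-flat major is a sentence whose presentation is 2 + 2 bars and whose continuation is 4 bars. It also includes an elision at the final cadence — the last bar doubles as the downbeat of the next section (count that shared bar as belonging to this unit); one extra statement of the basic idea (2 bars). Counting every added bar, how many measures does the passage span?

Basic sentence: 2 + 2 + 4 = 8 bars.
8 (basic form) + 2 (extra statement) = 10.
The elision shares a bar with the next section but does not change this unit's count.

10 measures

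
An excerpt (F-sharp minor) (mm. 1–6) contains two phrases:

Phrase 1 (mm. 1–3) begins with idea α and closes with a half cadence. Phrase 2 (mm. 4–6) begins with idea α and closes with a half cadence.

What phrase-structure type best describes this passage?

repeated phrase

Both phrases have the same opening (α) and the same cadence (half cadence): the second is a restatement, not a consequent, so this is a repeated phrase rather than a period.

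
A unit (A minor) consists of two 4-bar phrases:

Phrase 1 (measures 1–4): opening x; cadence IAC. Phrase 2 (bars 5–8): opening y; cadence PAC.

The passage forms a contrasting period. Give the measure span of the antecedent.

The antecedent is the phrase ending with the weaker cadence (imperfect authentic cadence, phrase 1) and the consequent the one ending more conclusively (perfect authentic cadence, phrase 2); the antecedent is mm. 1-4.

measures 1–4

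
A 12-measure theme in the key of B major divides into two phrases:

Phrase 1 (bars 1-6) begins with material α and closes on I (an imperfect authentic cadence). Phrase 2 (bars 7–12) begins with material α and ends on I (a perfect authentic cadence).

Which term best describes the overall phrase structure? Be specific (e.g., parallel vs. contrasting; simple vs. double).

Phrase 1 ends with an imperfect authentic cadence (weaker) and phrase 2 with a perfect authentic cadence (stronger): antecedent + consequent = a period.
The two phrases open with the same material (α / α), so the period is parallel.

parallel period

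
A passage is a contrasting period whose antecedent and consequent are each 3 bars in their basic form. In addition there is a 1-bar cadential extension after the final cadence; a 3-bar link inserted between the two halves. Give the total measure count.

Basic contrasting period: 3 + 3 = 6 bars.
6 (basic form) + 1 (cadential extension) + 3 (link) = 10.

10 measures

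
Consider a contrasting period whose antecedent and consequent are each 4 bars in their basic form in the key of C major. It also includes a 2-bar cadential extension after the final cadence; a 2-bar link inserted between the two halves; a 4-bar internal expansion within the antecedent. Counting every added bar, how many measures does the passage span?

16 measures

Basic contrasting period: 4 + 4 = 8 bars.
8 (basic form) + 2 (cadential extension) + 2 (link) + 4 (internal expansion) = 16.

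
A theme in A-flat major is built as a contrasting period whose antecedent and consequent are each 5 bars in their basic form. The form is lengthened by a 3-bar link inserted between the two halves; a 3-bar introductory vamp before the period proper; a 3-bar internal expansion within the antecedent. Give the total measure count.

Basic contrasting period: 5 + 5 = 10 bars.
10 (basic form) + 3 (link) + 3 (introduction) + 3 (internal expansion) = 19.

19 measures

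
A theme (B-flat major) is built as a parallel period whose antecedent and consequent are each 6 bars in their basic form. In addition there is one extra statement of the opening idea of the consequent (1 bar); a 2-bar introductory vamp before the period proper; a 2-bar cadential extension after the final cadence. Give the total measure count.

17 measures

Basic parallel period: 6 + 6 = 12 bars.
12 (basic form) + 1 (extra statement) + 2 (introduction) + 2 (cadential extension) = 17.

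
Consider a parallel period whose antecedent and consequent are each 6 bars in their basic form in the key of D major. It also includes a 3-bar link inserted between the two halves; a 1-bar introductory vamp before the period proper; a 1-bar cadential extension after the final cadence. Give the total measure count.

Basic parallel period: 6 + 6 = 12 bars.
12 (basic form) + 3 (link) + 1 (introduction) + 1 (cadential extension) = 17.

17 measures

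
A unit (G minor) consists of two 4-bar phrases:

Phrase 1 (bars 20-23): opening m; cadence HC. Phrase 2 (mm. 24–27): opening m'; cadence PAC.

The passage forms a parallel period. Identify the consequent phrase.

phrase 2

The phrase ending with the weaker cadence (half cadence) is the antecedent; the one ending more conclusively (perfect authentic cadence) is the consequent. The consequent is phrase 2.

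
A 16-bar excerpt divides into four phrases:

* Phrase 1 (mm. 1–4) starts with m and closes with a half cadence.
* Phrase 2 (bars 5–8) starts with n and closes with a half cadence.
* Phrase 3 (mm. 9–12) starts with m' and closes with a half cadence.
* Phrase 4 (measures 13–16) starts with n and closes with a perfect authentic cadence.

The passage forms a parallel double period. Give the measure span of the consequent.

measures 9–16

In a double period the four phrases pair into a large antecedent (phrases 1–2, ending half cadence) and a large consequent (phrases 3–4, ending perfect authentic cadence). The consequent spans mm. 9–16.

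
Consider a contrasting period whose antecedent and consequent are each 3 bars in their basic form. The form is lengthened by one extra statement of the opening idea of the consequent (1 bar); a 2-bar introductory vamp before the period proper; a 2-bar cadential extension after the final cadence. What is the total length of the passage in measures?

Basic contrasting period: 3 + 3 = 6 bars.
6 (basic form) + 1 (extra statement) + 2 (introduction) + 2 (cadential extension) = 11.

11 measures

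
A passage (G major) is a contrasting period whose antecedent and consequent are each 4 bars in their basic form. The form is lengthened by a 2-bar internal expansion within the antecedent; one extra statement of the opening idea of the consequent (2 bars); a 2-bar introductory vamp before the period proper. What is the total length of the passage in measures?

14 measures

Basic contrasting period: 4 + 4 = 8 bars.
8 (basic form) + 2 (internal expansion) + 2 (extra statement) + 2 (introduction) = 14.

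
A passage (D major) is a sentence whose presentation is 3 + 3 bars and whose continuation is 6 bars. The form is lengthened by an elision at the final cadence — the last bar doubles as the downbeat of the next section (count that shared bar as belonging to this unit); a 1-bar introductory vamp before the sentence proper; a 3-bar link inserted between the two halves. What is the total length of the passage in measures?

Basic sentence: 3 + 3 + 6 = 12 bars.
12 (basic form) + 1 (introduction) + 3 (link) = 16.
The elision shares a bar with the next section but does not change this unit's count.

16 measures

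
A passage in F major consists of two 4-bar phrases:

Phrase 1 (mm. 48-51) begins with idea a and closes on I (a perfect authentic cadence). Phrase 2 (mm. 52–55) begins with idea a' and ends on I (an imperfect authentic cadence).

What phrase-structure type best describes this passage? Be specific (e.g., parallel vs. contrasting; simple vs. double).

phrase group

The second phrase closes with an imperfect authentic cadence, which is not stronger than the first phrase's perfect authentic cadence; without a weak→strong cadential pair there is no antecedent–consequent relationship, so this is a phrase group rather than a period.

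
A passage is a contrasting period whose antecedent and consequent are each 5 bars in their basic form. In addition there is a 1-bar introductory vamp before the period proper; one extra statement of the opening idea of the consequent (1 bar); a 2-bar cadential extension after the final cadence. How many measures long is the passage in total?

14 measures

Basic contrasting period: 5 + 5 = 10 bars.
10 (basic form) + 1 (introduction) + 1 (extra statement) + 2 (cadential extension) = 14.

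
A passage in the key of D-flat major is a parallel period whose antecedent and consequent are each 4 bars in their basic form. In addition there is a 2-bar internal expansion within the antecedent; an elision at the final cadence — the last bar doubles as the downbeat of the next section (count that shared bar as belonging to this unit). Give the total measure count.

10 measures

Basic parallel period: 4 + 4 = 8 bars.
8 (basic form) + 2 (internal expansion) = 10.
The elision shares a bar with the next section but does not change this unit's count.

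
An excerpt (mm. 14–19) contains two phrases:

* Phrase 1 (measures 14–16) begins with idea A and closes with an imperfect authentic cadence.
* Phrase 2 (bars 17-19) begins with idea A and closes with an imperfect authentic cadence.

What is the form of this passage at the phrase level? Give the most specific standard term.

repeated phrase

Both phrases have the same opening (A) and the same cadence (imperfect authentic cadence): the second is a restatement, not a consequent, so this is a repeated phrase rather than a period.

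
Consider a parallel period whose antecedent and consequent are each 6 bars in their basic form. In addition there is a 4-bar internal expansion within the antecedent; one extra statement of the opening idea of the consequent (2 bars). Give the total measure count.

Basic parallel period: 6 + 6 = 12 bars.
12 (basic form) + 4 (internal expansion) + 2 (extra statement) = 18.

18 measures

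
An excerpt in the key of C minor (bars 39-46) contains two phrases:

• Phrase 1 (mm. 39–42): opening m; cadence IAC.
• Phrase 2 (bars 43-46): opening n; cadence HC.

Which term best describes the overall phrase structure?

phrase group

The second phrase closes with a half cadence, which is not stronger than the first phrase's imperfect authentic cadence; without a weak→strong cadential pair there is no antecedent–consequent relationship, so this is a phrase group rather than a period.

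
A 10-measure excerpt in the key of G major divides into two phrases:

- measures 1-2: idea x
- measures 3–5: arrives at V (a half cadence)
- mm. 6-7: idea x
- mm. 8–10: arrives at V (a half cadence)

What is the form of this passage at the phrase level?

Both phrases have the same opening (x) and the same cadence (half cadence): the second is a restatement, not a consequent, so this is a repeated phrase rather than a period.

repeated phrase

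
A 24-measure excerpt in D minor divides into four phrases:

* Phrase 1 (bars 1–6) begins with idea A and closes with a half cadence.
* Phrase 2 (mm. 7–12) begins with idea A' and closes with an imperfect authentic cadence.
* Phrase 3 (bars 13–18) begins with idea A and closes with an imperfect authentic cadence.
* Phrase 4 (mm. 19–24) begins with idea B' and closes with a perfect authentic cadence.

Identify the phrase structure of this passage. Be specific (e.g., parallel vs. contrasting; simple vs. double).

Four phrases in two halves: the first half (mm. 1–12) ends with an imperfect authentic cadence, the second (mm. 13–24) with a perfect authentic cadence — a large antecedent–consequent pair, i.e. a double period.
Phrase 3 begins with the same material as phrase 1, making it parallel.

parallel double period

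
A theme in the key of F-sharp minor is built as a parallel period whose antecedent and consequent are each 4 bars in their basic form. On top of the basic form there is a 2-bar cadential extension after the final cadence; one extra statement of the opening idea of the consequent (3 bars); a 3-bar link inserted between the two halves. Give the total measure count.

Basic parallel period: 4 + 4 = 8 bars.
8 (basic form) + 2 (cadential extension) + 3 (extra statement) + 3 (link) = 16.

16 measures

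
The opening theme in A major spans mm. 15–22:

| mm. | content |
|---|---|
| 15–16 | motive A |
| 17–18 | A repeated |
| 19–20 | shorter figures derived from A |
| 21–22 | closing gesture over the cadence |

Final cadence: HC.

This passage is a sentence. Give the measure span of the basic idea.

The presentation of a sentence is the basic idea (mm. 15–16) plus its repetition (mm. 17–18); the basic idea is therefore measures 15–16.

measures 15–16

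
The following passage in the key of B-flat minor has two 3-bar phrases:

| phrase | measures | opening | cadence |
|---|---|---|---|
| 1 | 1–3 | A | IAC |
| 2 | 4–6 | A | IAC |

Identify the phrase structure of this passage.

Both phrases have the same opening (A) and the same cadence (imperfect authentic cadence): the second is a restatement, not a consequent, so this is a repeated phrase rather than a period.

repeated phrase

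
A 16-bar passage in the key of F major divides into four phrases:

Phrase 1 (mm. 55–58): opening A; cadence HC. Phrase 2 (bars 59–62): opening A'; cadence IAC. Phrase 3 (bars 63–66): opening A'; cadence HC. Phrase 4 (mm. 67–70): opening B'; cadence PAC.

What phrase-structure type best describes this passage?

Four phrases in two halves: the first half (mm. 55–62) ends with an imperfect authentic cadence, the second (mm. 63–70) with a perfect authentic cadence — a large antecedent–consequent pair, i.e. a double period.
Phrase 3 begins with the same material as phrase 1, making it parallel.

parallel double period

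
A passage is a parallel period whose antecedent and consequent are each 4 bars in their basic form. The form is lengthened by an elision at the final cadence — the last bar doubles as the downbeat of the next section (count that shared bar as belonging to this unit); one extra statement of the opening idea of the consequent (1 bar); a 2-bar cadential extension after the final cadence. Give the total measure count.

11 measures

Basic parallel period: 4 + 4 = 8 bars.
8 (basic form) + 1 (extra statement) + 2 (cadential extension) = 11.
The elision shares a bar with the next section but does not change this unit's count.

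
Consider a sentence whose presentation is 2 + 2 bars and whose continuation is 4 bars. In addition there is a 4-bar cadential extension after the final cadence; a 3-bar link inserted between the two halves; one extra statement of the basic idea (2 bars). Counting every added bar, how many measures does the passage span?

Basic sentence: 2 + 2 + 4 = 8 bars.
8 (basic form) + 4 (cadential extension) + 3 (link) + 2 (extra statement) = 17.

17 measures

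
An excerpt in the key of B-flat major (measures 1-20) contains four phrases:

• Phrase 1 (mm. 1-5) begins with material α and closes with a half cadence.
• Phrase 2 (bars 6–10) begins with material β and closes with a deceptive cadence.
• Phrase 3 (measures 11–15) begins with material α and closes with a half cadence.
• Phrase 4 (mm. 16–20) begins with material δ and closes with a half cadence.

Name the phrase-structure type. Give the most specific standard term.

phrase group

Phrase 4 ends with a half cadence, no stronger than phrase 2's deceptive cadence, so the four phrases do not form a double period; nor do phrases 3–4 duplicate 1–2, so it is not a repeated period. With no phrase reaching a conclusive cadence, the passage is a phrase group.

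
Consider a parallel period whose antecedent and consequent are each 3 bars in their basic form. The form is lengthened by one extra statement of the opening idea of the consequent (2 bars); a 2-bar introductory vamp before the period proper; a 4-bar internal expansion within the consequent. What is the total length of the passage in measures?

14 measures

Basic parallel period: 3 + 3 = 6 bars.
6 (basic form) + 2 (extra statement) + 2 (introduction) + 4 (internal expansion) = 14.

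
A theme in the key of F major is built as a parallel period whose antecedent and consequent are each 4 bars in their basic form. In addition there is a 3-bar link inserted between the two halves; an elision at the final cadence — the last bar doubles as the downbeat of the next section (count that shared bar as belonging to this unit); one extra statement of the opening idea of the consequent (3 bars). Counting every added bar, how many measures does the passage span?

Basic parallel period: 4 + 4 = 8 bars.
8 (basic form) + 3 (link) + 3 (extra statement) = 14.
The elision shares a bar with the next section but does not change this unit's count.

14 measures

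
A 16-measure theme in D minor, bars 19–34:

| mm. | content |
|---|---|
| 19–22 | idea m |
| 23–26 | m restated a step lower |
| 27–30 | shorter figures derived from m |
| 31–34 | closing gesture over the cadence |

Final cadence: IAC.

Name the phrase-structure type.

sentence

Basic idea (bars 19-22) + its repetition (measures 23–26) form the presentation; fragmentation and cadence (mm. 27-34) form the continuation — the 16-bar whole is a sentence.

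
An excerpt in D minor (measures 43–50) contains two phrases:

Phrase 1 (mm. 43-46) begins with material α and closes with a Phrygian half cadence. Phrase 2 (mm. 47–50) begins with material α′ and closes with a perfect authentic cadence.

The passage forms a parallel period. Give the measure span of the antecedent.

measures 43–46

The phrase ending with the weaker cadence (Phrygian half cadence) is the antecedent; the one ending more conclusively (perfect authentic cadence) is the consequent. The antecedent is measures 43–46.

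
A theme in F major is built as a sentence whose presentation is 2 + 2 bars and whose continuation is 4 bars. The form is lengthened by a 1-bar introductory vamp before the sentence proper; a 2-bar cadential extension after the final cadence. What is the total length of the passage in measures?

11 measures

Basic sentence: 2 + 2 + 4 = 8 bars.
8 (basic form) + 1 (introduction) + 2 (cadential extension) = 11.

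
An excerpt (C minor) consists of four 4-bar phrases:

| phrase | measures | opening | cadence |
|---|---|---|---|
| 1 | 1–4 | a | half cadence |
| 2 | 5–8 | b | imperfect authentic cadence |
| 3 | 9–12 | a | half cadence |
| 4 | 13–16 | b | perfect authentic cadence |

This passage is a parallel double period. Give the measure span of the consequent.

measures 9–16

In a double period the four phrases pair into a large antecedent (phrases 1–2, ending imperfect authentic cadence) and a large consequent (phrases 3–4, ending perfect authentic cadence). The consequent spans mm. 9-16.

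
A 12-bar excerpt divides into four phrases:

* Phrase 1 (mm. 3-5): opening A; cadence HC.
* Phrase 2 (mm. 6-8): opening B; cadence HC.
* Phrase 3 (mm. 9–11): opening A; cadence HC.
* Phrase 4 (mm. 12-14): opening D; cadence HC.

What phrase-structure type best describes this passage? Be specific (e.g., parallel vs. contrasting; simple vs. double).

phrase group

Phrase 4 ends with a half cadence, no stronger than phrase 2's half cadence, so the four phrases do not form a double period; nor do phrases 3–4 duplicate 1–2, so it is not a repeated period. With no phrase reaching a conclusive cadence, the passage is a phrase group.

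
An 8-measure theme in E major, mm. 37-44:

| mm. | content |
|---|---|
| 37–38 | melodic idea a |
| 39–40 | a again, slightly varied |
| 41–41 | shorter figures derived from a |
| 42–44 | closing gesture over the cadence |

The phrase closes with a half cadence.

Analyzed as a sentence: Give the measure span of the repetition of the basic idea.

The presentation of a sentence is the basic idea (bars 37-38) plus its repetition (measures 39–40); the repetition of the basic idea is therefore measures 39–40.

measures 39–40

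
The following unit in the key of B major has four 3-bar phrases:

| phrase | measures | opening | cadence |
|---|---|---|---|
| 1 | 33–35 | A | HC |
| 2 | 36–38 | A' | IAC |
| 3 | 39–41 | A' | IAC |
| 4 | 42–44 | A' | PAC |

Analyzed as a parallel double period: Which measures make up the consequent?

In a double period the four phrases pair into a large antecedent (phrases 1–2, ending imperfect authentic cadence) and a large consequent (phrases 3–4, ending perfect authentic cadence). The consequent spans measures 39-44.

measures 39–44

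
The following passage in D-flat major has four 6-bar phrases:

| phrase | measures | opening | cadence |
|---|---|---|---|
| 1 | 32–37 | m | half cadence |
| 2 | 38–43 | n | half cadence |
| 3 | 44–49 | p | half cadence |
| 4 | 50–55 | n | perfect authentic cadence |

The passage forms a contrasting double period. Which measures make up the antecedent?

measures 32–43

In a double period the first pair of phrases (ending half cadence) is the large antecedent and the second pair (ending perfect authentic cadence) is the large consequent; the antecedent is measures 32–43.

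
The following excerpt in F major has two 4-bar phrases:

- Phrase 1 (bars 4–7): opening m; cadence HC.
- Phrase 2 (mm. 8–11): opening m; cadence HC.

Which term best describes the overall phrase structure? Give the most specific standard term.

Both phrases have the same opening (m) and the same cadence (half cadence): the second is a restatement, not a consequent, so this is a repeated phrase rather than a period.

repeated phrase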